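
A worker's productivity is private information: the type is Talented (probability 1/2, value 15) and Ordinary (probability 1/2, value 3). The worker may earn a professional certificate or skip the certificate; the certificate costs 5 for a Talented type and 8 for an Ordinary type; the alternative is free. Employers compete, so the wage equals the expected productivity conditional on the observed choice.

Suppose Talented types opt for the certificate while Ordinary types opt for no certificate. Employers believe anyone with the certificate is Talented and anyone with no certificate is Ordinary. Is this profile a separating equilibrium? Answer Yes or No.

Under these beliefs, the certificate earns wage 15 and no certificate earns wage 3.
Talented: the certificate nets 15 − 5 = 10; no certificate nets 3. Talented prefers the certificate.
Ordinary: the certificate nets 15 − 8 = 7; no certificate nets 3. Ordinary would deviate to the certificate.
Ordinary has a profitable deviation, so the profile is not an equilibrium.

No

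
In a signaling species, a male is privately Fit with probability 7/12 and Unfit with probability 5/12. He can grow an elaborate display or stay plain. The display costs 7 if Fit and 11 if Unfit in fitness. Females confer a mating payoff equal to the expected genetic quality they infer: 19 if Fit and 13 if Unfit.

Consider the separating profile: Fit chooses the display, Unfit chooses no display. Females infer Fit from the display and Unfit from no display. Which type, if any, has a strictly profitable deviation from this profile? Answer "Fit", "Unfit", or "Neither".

Fit

The display pays 19; no display pays 13.
Fit: assigned the display, nets 19 − 7 = 12; deviating to no display nets 13.
Unfit: assigned no display, nets 13; deviating to the display nets 19 − 11 = 8.
The Fit type gains 1 by deviating.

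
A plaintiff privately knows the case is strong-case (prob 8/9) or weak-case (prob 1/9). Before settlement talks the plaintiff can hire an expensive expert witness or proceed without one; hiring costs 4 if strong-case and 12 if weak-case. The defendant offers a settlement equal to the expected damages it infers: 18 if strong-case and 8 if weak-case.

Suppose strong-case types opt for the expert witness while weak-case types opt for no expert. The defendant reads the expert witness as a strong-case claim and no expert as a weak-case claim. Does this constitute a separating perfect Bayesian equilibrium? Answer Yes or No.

Yes

Under these beliefs, the expert witness earns settlement 18 and no expert earns settlement 8.
strong-case: the expert witness nets 18 − 4 = 14; no expert nets 8. strong-case prefers the expert witness.
weak-case: the expert witness nets 18 − 12 = 6; no expert nets 8. weak-case prefers no expert.
Neither type deviates, so the separating profile is an equilibrium.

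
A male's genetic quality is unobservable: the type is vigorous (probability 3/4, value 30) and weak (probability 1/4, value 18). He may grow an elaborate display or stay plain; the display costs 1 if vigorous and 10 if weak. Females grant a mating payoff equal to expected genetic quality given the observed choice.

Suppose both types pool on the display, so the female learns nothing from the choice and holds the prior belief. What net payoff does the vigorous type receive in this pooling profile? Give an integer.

Pooled mating payoff = 3/4·30 + 1/4·18 = 27.
vigorous pays cost 1 for the display, so net payoff = 27 − 1 = 26.

26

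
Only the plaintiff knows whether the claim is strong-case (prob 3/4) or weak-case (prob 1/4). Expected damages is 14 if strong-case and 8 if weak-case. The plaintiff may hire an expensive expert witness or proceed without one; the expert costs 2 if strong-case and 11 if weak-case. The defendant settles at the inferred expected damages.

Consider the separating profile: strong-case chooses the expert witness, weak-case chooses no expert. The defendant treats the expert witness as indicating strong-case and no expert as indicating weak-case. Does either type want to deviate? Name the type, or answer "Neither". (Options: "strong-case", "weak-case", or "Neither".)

The expert witness pays 14; no expert pays 8.
strong-case: assigned the expert witness, nets 14 − 2 = 12; deviating to no expert nets 8.
weak-case: assigned no expert, nets 8; deviating to the expert witness nets 14 − 11 = 3.
Both types strictly prefer their assigned action; no profitable deviation.

Neither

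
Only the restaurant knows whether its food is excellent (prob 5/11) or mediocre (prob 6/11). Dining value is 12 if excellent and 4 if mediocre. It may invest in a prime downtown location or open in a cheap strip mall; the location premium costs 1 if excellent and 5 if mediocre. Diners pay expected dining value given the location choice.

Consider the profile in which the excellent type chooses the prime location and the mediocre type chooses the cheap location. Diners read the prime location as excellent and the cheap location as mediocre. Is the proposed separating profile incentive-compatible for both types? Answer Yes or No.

No

Under these beliefs, the prime location earns price premium 12 and the cheap location earns price premium 4.
excellent: the prime location nets 12 − 1 = 11; the cheap location nets 4. excellent prefers the prime location.
mediocre: the prime location nets 12 − 5 = 7; the cheap location nets 4. mediocre would deviate to the prime location.
mediocre has a profitable deviation, so the profile is not an equilibrium.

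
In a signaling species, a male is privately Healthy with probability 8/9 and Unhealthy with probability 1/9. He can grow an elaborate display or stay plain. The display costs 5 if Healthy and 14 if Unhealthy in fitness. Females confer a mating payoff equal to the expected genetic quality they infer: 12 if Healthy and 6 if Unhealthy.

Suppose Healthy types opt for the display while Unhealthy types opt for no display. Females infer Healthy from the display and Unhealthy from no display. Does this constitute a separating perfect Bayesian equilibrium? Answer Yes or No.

Yes

Under these beliefs, the display earns mating payoff 12 and no display earns mating payoff 6.
Healthy: the display nets 12 − 5 = 7; no display nets 6. Healthy prefers the display.
Unhealthy: the display nets 12 − 14 = -2; no display nets 6. Unhealthy prefers no display.
Neither type deviates, so the separating profile is an equilibrium.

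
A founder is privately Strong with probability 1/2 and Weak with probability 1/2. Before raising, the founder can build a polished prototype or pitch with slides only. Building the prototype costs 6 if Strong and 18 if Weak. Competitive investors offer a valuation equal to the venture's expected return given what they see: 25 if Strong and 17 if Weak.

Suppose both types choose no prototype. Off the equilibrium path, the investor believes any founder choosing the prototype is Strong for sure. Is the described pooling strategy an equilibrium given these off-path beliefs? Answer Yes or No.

Yes

On path, the investor holds the prior and pays 1/2·25 + 1/2·17 = 21. Off path (the prototype), believing Strong, it pays 25.
Strong: no prototype nets 21; the prototype nets 25 − 6 = 19. Strong stays.
Weak: no prototype nets 21; the prototype nets 25 − 18 = 7. Weak stays.
No type deviates, so pooling is sustained.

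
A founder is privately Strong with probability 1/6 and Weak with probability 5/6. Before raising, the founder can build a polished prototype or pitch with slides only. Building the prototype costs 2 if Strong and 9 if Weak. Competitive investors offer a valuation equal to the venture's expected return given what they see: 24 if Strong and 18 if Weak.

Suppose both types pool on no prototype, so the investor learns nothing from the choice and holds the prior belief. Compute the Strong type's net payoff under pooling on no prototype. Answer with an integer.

19

Pooled valuation = 1/6·24 + 5/6·18 = 19.
Strong pays no cost for no prototype, so net payoff = 19.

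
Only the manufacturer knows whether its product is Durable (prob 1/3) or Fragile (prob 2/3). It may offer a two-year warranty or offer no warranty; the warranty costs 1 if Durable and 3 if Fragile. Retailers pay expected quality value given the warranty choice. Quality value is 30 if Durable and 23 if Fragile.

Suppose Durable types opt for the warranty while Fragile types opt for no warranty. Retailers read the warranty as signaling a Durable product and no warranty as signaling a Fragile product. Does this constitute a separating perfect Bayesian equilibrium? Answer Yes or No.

No

Under these beliefs, the warranty earns price 30 and no warranty earns price 23.
Durable: the warranty nets 30 − 1 = 29; no warranty nets 23. Durable prefers the warranty.
Fragile: the warranty nets 30 − 3 = 27; no warranty nets 23. Fragile would deviate to the warranty.
Fragile has a profitable deviation, so the profile is not an equilibrium.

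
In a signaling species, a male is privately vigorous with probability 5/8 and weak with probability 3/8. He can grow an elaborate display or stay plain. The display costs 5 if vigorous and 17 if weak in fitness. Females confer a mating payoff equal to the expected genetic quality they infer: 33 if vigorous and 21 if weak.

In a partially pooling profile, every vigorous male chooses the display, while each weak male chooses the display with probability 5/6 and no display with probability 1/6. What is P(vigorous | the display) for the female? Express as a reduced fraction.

P(the display) = (5/8)·1 + (3/8)·(5/6) = 15/16.
By Bayes' rule, P(vigorous | the display) = (5/8) / (15/16) = 2/3.

2/3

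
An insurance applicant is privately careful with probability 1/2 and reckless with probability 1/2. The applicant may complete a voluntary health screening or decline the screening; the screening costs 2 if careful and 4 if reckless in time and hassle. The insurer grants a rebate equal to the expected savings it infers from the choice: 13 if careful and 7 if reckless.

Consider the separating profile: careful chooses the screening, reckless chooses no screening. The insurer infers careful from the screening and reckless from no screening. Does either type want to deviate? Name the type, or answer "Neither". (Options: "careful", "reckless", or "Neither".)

The screening pays 13; no screening pays 7.
careful: assigned the screening, nets 13 − 2 = 11; deviating to no screening nets 7.
reckless: assigned no screening, nets 7; deviating to the screening nets 13 − 4 = 9.
The reckless type gains 2 by deviating.

reckless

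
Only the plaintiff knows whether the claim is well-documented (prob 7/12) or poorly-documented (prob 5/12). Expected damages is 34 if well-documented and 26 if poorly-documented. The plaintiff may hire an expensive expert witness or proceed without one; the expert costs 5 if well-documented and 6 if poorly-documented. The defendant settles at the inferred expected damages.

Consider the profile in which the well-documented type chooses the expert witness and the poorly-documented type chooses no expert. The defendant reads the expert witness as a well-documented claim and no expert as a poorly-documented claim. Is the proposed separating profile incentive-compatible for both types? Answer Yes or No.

No

Under these beliefs, the expert witness earns settlement 34 and no expert earns settlement 26.
well-documented: the expert witness nets 34 − 5 = 29; no expert nets 26. well-documented prefers the expert witness.
poorly-documented: the expert witness nets 34 − 6 = 28; no expert nets 26. poorly-documented would deviate to the expert witness.
poorly-documented has a profitable deviation, so the profile is not an equilibrium.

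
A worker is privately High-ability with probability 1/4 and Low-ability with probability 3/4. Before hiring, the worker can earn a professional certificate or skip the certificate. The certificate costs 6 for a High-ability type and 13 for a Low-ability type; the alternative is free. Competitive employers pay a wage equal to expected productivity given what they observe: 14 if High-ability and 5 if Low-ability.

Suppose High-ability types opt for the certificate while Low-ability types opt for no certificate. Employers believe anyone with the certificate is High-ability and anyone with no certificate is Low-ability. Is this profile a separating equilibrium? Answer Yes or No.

Under these beliefs, the certificate earns wage 14 and no certificate earns wage 5.
High-ability: the certificate nets 14 − 6 = 8; no certificate nets 5. High-ability prefers the certificate.
Low-ability: the certificate nets 14 − 13 = 1; no certificate nets 5. Low-ability prefers no certificate.
Neither type deviates, so the separating profile is an equilibrium.

Yes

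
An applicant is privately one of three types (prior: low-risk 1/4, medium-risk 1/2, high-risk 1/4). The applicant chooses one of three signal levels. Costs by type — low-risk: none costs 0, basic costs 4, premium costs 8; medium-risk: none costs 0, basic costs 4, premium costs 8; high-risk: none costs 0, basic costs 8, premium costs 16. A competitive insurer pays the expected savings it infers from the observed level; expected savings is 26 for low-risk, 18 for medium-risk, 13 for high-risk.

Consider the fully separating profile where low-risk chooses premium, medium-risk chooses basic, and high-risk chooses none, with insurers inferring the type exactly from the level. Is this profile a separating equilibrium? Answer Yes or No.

Separating rebates: premium → 26, basic → 18, none → 13.
low-risk (assigned premium): none: 13 − 0 = 13; basic: 18 − 4 = 14; premium: 26 − 8 = 18. low-risk stays.
medium-risk (assigned basic): none: 13 − 0 = 13; basic: 18 − 4 = 14; premium: 26 − 8 = 18. medium-risk prefers premium.
high-risk (assigned none): none: 13 − 0 = 13; basic: 18 − 8 = 10; premium: 26 − 16 = 10. high-risk stays.
At least one type deviates; the separating profile fails.

No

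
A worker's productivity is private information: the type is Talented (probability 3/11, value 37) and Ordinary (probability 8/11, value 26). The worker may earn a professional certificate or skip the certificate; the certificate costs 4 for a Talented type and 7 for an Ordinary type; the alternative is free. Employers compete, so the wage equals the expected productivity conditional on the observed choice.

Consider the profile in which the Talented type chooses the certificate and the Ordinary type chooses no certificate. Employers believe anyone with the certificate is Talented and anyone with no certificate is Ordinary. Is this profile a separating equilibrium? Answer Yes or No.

No

Under these beliefs, the certificate earns wage 37 and no certificate earns wage 26.
Talented: the certificate nets 37 − 4 = 33; no certificate nets 26. Talented prefers the certificate.
Ordinary: the certificate nets 37 − 7 = 30; no certificate nets 26. Ordinary would deviate to the certificate.
Ordinary has a profitable deviation, so the profile is not an equilibrium.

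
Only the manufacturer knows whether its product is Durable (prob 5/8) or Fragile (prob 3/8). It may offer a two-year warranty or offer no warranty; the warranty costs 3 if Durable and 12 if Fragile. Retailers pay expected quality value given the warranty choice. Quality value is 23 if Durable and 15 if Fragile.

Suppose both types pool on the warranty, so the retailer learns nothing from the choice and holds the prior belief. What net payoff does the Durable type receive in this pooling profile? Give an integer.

17

Pooled price = 5/8·23 + 3/8·15 = 20.
Durable pays cost 3 for the warranty, so net payoff = 20 − 3 = 17.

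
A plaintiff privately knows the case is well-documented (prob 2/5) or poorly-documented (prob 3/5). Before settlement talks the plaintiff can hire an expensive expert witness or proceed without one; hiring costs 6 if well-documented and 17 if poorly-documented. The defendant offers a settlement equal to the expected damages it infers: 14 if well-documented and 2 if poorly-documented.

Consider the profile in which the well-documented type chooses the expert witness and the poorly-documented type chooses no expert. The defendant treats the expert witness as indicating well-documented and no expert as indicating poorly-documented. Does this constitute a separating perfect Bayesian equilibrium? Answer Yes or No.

Yes

Under these beliefs, the expert witness earns settlement 14 and no expert earns settlement 2.
well-documented: the expert witness nets 14 − 6 = 8; no expert nets 2. well-documented prefers the expert witness.
poorly-documented: the expert witness nets 14 − 17 = -3; no expert nets 2. poorly-documented prefers no expert.
Neither type deviates, so the separating profile is an equilibrium.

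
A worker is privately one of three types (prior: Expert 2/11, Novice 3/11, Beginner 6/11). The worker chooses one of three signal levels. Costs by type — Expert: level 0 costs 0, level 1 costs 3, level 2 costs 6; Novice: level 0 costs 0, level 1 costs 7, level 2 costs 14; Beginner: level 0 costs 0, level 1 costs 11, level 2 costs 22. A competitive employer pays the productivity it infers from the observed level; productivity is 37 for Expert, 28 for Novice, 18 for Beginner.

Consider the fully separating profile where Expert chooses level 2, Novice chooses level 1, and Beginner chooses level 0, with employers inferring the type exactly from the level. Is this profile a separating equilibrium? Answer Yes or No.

Separating wages: level 2 → 37, level 1 → 28, level 0 → 18.
Expert (assigned level 2): level 0: 18 − 0 = 18; level 1: 28 − 3 = 25; level 2: 37 − 6 = 31. Expert stays.
Novice (assigned level 1): level 0: 18 − 0 = 18; level 1: 28 − 7 = 21; level 2: 37 − 14 = 23. Novice prefers level 2.
Beginner (assigned level 0): level 0: 18 − 0 = 18; level 1: 28 − 11 = 17; level 2: 37 − 22 = 15. Beginner stays.
At least one type deviates; the separating profile fails.

No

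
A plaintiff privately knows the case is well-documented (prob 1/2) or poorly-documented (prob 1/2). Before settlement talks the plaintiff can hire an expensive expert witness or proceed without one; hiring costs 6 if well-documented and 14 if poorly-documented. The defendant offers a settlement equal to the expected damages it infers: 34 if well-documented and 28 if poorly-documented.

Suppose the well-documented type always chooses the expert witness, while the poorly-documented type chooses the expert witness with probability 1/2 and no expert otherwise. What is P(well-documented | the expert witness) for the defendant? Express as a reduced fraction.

P(the expert witness) = (1/2)·1 + (1/2)·(1/2) = 3/4.
By Bayes' rule, P(well-documented | the expert witness) = (1/2) / (3/4) = 2/3.

2/3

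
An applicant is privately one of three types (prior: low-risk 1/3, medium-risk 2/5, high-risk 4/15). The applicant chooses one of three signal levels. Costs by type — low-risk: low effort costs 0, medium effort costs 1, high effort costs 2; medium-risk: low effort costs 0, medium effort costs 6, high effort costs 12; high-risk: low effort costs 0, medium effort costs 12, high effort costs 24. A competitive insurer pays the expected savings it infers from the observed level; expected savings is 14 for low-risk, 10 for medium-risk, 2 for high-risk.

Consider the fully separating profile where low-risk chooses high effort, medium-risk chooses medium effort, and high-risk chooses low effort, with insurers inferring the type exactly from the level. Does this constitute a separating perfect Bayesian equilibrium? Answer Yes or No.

Yes

Separating rebates: high effort → 14, medium effort → 10, low effort → 2.
low-risk (assigned high effort): low effort: 2 − 0 = 2; medium effort: 10 − 1 = 9; high effort: 14 − 2 = 12. low-risk stays.
medium-risk (assigned medium effort): low effort: 2 − 0 = 2; medium effort: 10 − 6 = 4; high effort: 14 − 12 = 2. medium-risk stays.
high-risk (assigned low effort): low effort: 2 − 0 = 2; medium effort: 10 − 12 = -2; high effort: 14 − 24 = -10. high-risk stays.
Every type prefers its assigned level; separation holds.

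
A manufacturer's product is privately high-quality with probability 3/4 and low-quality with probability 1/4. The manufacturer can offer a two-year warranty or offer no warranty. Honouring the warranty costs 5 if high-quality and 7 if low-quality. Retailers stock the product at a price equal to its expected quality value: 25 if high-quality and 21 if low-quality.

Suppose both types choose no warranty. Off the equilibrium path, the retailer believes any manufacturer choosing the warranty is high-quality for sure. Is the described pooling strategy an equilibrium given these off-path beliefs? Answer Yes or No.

On path, the retailer holds the prior and pays 3/4·25 + 1/4·21 = 24. Off path (the warranty), believing high-quality, it pays 25.
high-quality: no warranty nets 24; the warranty nets 25 − 5 = 20. high-quality stays.
low-quality: no warranty nets 24; the warranty nets 25 − 7 = 18. low-quality stays.
No type deviates, so pooling is sustained.

Yes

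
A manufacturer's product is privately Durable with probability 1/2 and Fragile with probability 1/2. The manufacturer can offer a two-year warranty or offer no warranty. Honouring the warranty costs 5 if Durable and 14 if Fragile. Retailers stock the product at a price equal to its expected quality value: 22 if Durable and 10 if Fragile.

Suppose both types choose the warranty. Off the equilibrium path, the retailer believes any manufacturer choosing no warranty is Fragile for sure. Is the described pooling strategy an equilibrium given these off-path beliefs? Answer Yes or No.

No

On path, the retailer holds the prior and pays 1/2·22 + 1/2·10 = 16. Off path (no warranty), believing Fragile, it pays 10.
Durable: the warranty nets 16 − 5 = 11; no warranty nets 10. Durable stays.
Fragile: the warranty nets 16 − 14 = 2; no warranty nets 10. Fragile would deviate.
A type deviates, so pooling fails.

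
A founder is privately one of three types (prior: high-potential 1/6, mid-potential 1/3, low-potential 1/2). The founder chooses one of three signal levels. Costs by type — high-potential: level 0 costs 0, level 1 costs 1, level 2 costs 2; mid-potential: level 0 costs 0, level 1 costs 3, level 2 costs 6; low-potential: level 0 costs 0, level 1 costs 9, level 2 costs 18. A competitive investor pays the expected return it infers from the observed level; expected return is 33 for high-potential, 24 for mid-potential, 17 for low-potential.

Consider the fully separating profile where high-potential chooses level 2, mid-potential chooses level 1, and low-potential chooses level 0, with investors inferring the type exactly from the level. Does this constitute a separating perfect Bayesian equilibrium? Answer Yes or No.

No

Separating valuations: level 2 → 33, level 1 → 24, level 0 → 17.
high-potential (assigned level 2): level 0: 17 − 0 = 17; level 1: 24 − 1 = 23; level 2: 33 − 2 = 31. high-potential stays.
mid-potential (assigned level 1): level 0: 17 − 0 = 17; level 1: 24 − 3 = 21; level 2: 33 − 6 = 27. mid-potential prefers level 2.
low-potential (assigned level 0): level 0: 17 − 0 = 17; level 1: 24 − 9 = 15; level 2: 33 − 18 = 15. low-potential stays.
At least one type deviates; the separating profile fails.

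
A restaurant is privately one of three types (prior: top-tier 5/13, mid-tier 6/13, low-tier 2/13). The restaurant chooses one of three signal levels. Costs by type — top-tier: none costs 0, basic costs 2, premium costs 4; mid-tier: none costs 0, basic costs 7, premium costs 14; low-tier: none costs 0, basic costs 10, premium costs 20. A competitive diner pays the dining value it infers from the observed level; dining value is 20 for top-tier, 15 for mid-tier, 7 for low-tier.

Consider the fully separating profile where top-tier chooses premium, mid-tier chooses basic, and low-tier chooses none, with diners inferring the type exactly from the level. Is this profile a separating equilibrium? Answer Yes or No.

Separating price premiums: premium → 20, basic → 15, none → 7.
top-tier (assigned premium): none: 7 − 0 = 7; basic: 15 − 2 = 13; premium: 20 − 4 = 16. top-tier stays.
mid-tier (assigned basic): none: 7 − 0 = 7; basic: 15 − 7 = 8; premium: 20 − 14 = 6. mid-tier stays.
low-tier (assigned none): none: 7 − 0 = 7; basic: 15 − 10 = 5; premium: 20 − 20 = 0. low-tier stays.
Every type prefers its assigned level; separation holds.

Yes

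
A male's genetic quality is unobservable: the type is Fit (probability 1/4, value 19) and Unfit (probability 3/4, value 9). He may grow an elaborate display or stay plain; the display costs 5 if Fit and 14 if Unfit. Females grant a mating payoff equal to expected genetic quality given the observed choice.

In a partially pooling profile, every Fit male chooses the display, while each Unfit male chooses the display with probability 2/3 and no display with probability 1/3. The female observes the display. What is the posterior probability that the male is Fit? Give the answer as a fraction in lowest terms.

P(the display) = (1/4)·1 + (3/4)·(2/3) = 3/4.
By Bayes' rule, P(Fit | the display) = (1/4) / (3/4) = 1/3.

1/3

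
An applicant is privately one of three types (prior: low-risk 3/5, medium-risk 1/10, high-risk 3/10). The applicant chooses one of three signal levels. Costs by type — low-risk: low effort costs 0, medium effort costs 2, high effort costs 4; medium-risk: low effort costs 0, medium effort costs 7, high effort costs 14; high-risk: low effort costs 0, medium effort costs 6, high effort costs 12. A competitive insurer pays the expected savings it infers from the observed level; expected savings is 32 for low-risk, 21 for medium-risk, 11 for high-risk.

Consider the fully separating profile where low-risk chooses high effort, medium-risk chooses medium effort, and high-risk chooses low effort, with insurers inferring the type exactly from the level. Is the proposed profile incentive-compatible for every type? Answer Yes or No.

Separating rebates: high effort → 32, medium effort → 21, low effort → 11.
low-risk (assigned high effort): low effort: 11 − 0 = 11; medium effort: 21 − 2 = 19; high effort: 32 − 4 = 28. low-risk stays.
medium-risk (assigned medium effort): low effort: 11 − 0 = 11; medium effort: 21 − 7 = 14; high effort: 32 − 14 = 18. medium-risk prefers high effort.
high-risk (assigned low effort): low effort: 11 − 0 = 11; medium effort: 21 − 6 = 15; high effort: 32 − 12 = 20. high-risk prefers high effort.
At least one type deviates; the separating profile fails.

No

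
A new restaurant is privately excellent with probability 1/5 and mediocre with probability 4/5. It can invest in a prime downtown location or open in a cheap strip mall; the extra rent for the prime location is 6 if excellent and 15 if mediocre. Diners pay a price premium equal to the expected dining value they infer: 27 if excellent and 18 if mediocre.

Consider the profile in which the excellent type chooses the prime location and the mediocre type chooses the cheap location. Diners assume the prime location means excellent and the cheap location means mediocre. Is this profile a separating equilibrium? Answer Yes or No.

Under these beliefs, the prime location earns price premium 27 and the cheap location earns price premium 18.
excellent: the prime location nets 27 − 6 = 21; the cheap location nets 18. excellent prefers the prime location.
mediocre: the prime location nets 27 − 15 = 12; the cheap location nets 18. mediocre prefers the cheap location.
Neither type deviates, so the separating profile is an equilibrium.

Yes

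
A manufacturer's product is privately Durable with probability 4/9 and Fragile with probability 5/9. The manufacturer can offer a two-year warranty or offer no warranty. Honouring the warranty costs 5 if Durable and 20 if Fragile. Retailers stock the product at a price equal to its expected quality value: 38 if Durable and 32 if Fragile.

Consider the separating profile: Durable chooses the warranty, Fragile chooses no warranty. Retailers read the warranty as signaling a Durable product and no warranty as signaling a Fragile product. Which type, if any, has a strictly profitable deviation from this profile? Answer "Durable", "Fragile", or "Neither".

Neither

The warranty pays 38; no warranty pays 32.
Durable: assigned the warranty, nets 38 − 5 = 33; deviating to no warranty nets 32.
Fragile: assigned no warranty, nets 32; deviating to the warranty nets 38 − 20 = 18.
Both types strictly prefer their assigned action; no profitable deviation.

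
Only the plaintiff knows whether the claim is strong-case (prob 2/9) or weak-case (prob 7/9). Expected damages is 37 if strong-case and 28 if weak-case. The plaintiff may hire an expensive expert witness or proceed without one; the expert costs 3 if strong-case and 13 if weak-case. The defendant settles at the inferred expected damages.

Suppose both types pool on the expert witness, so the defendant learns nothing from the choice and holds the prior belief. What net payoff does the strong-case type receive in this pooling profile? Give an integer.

Pooled settlement = 2/9·37 + 7/9·28 = 30.
strong-case pays cost 3 for the expert witness, so net payoff = 30 − 3 = 27.

27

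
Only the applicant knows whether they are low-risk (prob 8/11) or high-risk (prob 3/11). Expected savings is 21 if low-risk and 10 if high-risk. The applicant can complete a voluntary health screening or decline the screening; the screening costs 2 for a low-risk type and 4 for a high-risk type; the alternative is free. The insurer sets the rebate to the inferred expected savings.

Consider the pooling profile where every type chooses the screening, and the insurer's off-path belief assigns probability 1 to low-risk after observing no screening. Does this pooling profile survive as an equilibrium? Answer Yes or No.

On path, the insurer holds the prior and pays 8/11·21 + 3/11·10 = 18. Off path (no screening), believing low-risk, it pays 21.
low-risk: the screening nets 18 − 2 = 16; no screening nets 21. low-risk would deviate.
high-risk: the screening nets 18 − 4 = 14; no screening nets 21. high-risk would deviate.
A type deviates, so pooling fails.

No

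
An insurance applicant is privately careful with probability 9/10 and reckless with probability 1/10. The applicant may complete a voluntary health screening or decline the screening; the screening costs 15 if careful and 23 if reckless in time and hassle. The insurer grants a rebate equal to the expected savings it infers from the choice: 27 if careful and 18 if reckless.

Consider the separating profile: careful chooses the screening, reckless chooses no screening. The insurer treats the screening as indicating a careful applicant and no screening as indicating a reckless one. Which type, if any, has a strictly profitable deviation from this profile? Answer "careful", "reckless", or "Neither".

The screening pays 27; no screening pays 18.
careful: assigned the screening, nets 27 − 15 = 12; deviating to no screening nets 18.
reckless: assigned no screening, nets 18; deviating to the screening nets 27 − 23 = 4.
The careful type gains 6 by deviating.

careful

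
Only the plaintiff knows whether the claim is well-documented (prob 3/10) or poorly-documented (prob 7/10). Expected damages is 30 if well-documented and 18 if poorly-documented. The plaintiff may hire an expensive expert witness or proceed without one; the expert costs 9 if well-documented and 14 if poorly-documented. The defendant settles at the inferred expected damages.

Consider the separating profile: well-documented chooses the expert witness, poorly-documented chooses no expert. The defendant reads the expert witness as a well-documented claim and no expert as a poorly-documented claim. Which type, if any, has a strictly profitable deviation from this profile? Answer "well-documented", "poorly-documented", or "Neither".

The expert witness pays 30; no expert pays 18.
well-documented: assigned the expert witness, nets 30 − 9 = 21; deviating to no expert nets 18.
poorly-documented: assigned no expert, nets 18; deviating to the expert witness nets 30 − 14 = 16.
Both types strictly prefer their assigned action; no profitable deviation.

Neither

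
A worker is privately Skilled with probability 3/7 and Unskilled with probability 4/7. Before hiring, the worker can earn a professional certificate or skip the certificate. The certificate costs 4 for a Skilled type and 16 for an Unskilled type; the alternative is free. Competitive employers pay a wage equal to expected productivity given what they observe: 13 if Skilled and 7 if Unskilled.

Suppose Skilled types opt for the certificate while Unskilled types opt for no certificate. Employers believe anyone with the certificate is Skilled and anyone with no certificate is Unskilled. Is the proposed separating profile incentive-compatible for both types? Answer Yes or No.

Under these beliefs, the certificate earns wage 13 and no certificate earns wage 7.
Skilled: the certificate nets 13 − 4 = 9; no certificate nets 7. Skilled prefers the certificate.
Unskilled: the certificate nets 13 − 16 = -3; no certificate nets 7. Unskilled prefers no certificate.
Neither type deviates, so the separating profile is an equilibrium.

Yes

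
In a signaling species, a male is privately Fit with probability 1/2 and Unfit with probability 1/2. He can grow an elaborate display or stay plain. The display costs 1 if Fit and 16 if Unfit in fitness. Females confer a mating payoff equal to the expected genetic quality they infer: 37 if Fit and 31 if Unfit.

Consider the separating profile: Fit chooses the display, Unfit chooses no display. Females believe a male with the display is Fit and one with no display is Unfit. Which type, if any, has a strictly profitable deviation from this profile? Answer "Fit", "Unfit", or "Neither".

Neither

The display pays 37; no display pays 31.
Fit: assigned the display, nets 37 − 1 = 36; deviating to no display nets 31.
Unfit: assigned no display, nets 31; deviating to the display nets 37 − 16 = 21.
Both types strictly prefer their assigned action; no profitable deviation.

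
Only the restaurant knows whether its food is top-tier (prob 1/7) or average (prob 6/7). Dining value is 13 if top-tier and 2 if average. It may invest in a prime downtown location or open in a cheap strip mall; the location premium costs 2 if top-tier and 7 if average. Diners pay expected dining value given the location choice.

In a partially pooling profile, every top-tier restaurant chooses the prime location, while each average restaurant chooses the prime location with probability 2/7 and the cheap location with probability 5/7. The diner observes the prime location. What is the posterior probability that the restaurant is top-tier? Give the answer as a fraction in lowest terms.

P(the prime location) = (1/7)·1 + (6/7)·(2/7) = 19/49.
By Bayes' rule, P(top-tier | the prime location) = (1/7) / (19/49) = 7/19.

7/19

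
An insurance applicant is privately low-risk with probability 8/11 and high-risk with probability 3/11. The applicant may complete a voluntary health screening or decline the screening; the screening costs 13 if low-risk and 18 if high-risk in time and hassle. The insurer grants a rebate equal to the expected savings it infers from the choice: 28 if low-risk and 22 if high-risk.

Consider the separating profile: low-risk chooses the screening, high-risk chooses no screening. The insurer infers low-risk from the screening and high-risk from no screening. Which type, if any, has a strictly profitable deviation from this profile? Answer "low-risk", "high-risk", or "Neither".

low-risk

The screening pays 28; no screening pays 22.
low-risk: assigned the screening, nets 28 − 13 = 15; deviating to no screening nets 22.
high-risk: assigned no screening, nets 22; deviating to the screening nets 28 − 18 = 10.
The low-risk type gains 7 by deviating.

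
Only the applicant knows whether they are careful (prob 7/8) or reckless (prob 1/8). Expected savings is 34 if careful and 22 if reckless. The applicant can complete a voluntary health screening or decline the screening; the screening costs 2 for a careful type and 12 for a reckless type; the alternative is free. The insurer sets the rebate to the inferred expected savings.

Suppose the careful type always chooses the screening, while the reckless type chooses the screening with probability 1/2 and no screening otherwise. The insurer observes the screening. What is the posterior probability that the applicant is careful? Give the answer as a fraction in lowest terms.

P(the screening) = (7/8)·1 + (1/8)·(1/2) = 15/16.
By Bayes' rule, P(careful | the screening) = (7/8) / (15/16) = 14/15.

14/15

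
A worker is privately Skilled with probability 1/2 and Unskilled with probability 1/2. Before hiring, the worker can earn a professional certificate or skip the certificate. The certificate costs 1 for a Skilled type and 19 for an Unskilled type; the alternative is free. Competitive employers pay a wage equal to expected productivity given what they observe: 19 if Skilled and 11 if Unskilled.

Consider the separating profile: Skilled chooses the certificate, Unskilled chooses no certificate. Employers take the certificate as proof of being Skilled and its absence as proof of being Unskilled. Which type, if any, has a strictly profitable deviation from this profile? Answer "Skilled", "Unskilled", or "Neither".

The certificate pays 19; no certificate pays 11.
Skilled: assigned the certificate, nets 19 − 1 = 18; deviating to no certificate nets 11.
Unskilled: assigned no certificate, nets 11; deviating to the certificate nets 19 − 19 = 0.
Both types strictly prefer their assigned action; no profitable deviation.

Neither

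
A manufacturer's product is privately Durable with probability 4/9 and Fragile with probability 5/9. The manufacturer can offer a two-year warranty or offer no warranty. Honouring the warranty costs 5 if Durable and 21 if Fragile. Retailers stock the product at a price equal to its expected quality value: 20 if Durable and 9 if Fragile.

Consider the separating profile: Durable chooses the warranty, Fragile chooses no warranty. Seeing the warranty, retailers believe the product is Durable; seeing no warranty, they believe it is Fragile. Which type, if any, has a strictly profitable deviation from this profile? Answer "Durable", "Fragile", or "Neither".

Neither

The warranty pays 20; no warranty pays 9.
Durable: assigned the warranty, nets 20 − 5 = 15; deviating to no warranty nets 9.
Fragile: assigned no warranty, nets 9; deviating to the warranty nets 20 − 21 = -1.
Both types strictly prefer their assigned action; no profitable deviation.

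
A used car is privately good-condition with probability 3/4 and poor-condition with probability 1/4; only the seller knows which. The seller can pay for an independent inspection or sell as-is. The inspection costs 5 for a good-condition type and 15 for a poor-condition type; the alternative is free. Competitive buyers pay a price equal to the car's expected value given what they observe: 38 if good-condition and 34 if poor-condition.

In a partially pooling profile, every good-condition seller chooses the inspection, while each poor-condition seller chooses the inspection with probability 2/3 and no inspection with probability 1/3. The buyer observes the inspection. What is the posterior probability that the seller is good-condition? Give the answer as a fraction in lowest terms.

9/11

P(the inspection) = (3/4)·1 + (1/4)·(2/3) = 11/12.
By Bayes' rule, P(good-condition | the inspection) = (3/4) / (11/12) = 9/11.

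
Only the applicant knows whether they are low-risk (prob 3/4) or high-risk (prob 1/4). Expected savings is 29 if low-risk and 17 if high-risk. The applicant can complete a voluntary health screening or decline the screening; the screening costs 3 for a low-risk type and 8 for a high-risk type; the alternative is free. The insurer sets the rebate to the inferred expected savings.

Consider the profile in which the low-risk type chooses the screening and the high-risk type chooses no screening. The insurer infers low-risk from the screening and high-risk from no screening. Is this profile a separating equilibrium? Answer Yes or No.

Under these beliefs, the screening earns rebate 29 and no screening earns rebate 17.
low-risk: the screening nets 29 − 3 = 26; no screening nets 17. low-risk prefers the screening.
high-risk: the screening nets 29 − 8 = 21; no screening nets 17. high-risk would deviate to the screening.
high-risk has a profitable deviation, so the profile is not an equilibrium.

No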